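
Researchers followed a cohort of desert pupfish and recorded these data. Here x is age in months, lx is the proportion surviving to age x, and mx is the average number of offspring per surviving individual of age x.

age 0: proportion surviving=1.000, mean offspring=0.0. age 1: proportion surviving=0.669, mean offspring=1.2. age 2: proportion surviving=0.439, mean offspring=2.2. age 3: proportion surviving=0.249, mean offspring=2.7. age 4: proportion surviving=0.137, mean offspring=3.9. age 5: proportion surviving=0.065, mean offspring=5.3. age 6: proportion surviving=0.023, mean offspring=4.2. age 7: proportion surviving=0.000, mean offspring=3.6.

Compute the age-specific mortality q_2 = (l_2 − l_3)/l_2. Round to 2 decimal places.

q_2 = (l_2 − l_3) / l_2 = (0.439 − 0.249) / 0.439
     = 0.19 / 0.439 = 0.432802… → 0.43

0.43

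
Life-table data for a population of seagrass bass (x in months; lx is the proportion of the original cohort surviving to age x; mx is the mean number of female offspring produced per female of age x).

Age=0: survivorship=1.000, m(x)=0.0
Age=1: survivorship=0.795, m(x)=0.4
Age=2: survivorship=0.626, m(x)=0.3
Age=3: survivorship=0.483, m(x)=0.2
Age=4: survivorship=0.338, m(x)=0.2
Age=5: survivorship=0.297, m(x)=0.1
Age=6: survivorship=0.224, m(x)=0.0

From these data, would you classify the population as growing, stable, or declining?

declining

R0 = Σ lx·mx = 0 + 0.318 + 0.1878 + 0.0966 + 0.0676 + 0.0297 + 0 = 0.6997
R0 < 1, so the population is declining.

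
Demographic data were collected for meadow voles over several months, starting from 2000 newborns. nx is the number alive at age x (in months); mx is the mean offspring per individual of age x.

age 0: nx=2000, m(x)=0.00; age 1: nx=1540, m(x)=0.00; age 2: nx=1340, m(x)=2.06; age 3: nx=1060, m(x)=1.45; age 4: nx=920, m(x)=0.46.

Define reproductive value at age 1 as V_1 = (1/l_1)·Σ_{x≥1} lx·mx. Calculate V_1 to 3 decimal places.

lx = nx/n0 = nx/2000: 1, 0.77, 0.67, 0.53, 0.46
lx·mx for x ≥ 1: 0, 1.3802, 0.7685, 0.2116 → sum = 2.3603
V_1 = 2.3603 / l_1 = 2.3603 / 0.77 = 3.065325… → 3.065

3.065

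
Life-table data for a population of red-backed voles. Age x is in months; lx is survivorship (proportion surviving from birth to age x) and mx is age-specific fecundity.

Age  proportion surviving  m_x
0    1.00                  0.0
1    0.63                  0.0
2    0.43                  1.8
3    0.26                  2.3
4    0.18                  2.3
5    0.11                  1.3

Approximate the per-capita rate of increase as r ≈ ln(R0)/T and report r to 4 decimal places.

0.2218

R0 = Σ lx·mx = 0 + 0 + 0.774 + 0.598 + 0.414 + 0.143 = 1.929
Σ x·lx·mx = 5.713; T = 5.713/1.929 = 2.96164…
r ≈ ln(R0)/T = ln(1.929)/2.96164… = 0.221837… → 0.2218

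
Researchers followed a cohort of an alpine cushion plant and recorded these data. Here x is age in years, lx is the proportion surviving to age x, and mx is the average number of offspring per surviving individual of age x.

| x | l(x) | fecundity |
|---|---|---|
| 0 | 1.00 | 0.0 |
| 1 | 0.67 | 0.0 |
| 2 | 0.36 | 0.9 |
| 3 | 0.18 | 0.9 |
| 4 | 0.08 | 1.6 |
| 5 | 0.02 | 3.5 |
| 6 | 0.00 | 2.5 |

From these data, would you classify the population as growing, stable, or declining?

R0 = Σ lx·mx = 0 + 0 + 0.324 + 0.162 + 0.128 + 0.07 + 0 = 0.684
R0 < 1, so the population is declining.

declining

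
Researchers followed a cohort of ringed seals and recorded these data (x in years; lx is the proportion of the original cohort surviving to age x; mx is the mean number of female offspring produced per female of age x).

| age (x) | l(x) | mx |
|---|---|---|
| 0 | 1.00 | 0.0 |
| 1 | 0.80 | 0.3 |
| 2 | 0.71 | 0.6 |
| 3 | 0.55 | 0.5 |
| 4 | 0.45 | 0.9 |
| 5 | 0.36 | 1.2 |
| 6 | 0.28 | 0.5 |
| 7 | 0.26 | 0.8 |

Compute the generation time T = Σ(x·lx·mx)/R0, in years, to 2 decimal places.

lx·mx: 0, 0.24, 0.426, 0.275, 0.405, 0.432, 0.14, 0.208 → R0 = 2.126
x·lx·mx: 0, 0.24, 0.852, 0.825, 1.62, 2.16, 0.84, 1.456 → Σ = 7.993
T = 7.993 / 2.126 = 3.759643… → 3.76

3.76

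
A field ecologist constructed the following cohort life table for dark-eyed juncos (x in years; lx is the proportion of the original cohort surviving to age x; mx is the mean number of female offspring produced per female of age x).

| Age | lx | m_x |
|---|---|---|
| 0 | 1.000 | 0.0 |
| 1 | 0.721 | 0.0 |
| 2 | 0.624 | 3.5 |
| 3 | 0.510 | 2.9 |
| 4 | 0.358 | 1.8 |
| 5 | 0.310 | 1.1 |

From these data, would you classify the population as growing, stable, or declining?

growing

R0 = Σ lx·mx = 0 + 0 + 2.184 + 1.479 + 0.6444 + 0.341 = 4.6484
R0 > 1, so the population is growing.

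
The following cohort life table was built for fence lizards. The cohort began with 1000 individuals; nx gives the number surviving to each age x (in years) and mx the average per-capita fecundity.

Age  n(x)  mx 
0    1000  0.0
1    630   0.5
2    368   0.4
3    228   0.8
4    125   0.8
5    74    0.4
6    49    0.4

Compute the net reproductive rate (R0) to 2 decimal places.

0.79

lx = nx/n0 = nx/1000: 1, 0.63, 0.368, 0.228, 0.125, 0.074, 0.049
lx·mx by age: 0, 0.315, 0.1472, 0.1824, 0.1, 0.0296, 0.0196
R0 = Σ lx·mx = 0.7938 → 0.79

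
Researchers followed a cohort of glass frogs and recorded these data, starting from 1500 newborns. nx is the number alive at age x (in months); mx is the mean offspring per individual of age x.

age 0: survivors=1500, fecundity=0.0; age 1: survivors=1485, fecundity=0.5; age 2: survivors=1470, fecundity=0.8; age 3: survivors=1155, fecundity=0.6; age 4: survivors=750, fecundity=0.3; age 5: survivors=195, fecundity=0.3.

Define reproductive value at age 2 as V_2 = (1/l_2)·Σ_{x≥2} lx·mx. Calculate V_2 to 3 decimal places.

1.464

lx = nx/n0 = nx/1500: 1, 0.99, 0.98, 0.77, 0.5, 0.13
lx·mx for x ≥ 2: 0.784, 0.462, 0.15, 0.039 → sum = 1.435
V_2 = 1.435 / l_2 = 1.435 / 0.98 = 1.464286… → 1.464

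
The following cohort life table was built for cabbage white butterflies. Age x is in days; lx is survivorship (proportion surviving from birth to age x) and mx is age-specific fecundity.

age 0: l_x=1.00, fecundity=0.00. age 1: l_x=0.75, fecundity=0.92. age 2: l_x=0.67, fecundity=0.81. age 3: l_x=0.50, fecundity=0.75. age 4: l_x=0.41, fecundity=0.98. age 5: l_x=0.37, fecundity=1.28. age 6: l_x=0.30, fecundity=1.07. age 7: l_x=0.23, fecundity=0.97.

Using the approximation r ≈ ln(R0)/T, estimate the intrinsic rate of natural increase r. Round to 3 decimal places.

0.324

R0 = Σ lx·mx = 0 + 0.69 + 0.5427 + 0.375 + 0.4018 + 0.4736 + 0.321 + 0.2231 = 3.0272
Σ x·lx·mx = 10.3633; T = 10.3633/3.0272 = 3.42339…
r ≈ ln(R0)/T = ln(3.0272)/3.42339… = 0.32355… → 0.324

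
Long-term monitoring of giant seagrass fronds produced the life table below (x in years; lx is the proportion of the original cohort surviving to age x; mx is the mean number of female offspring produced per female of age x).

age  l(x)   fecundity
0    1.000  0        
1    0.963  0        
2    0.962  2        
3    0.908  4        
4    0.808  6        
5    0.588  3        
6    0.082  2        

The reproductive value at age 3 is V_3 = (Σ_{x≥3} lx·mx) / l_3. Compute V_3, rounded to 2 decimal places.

11.46

lx·mx for x ≥ 3: 3.632, 4.848, 1.764, 0.164 → sum = 10.408
V_3 = 10.408 / l_3 = 10.408 / 0.908 = 11.462555… → 11.46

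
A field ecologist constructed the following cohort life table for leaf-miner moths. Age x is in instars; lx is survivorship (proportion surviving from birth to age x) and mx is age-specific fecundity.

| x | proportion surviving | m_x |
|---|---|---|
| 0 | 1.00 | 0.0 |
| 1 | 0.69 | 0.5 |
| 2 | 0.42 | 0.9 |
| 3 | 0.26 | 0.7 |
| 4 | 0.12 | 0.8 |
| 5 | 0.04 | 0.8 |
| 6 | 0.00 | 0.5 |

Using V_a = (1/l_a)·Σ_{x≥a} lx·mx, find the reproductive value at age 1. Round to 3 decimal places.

1.497

lx·mx for x ≥ 1: 0.345, 0.378, 0.182, 0.096, 0.032, 0 → sum = 1.033
V_1 = 1.033 / l_1 = 1.033 / 0.69 = 1.497101… → 1.497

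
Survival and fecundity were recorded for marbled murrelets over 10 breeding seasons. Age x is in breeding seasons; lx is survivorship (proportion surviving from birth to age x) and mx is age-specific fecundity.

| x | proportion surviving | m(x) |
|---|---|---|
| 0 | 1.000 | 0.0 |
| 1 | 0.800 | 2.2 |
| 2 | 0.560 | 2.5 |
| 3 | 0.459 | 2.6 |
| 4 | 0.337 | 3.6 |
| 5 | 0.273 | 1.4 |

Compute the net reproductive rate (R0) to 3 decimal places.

5.949

lx·mx by age: 0, 1.76, 1.4, 1.1934, 1.2132, 0.3822
R0 = Σ lx·mx = 5.9488 → 5.949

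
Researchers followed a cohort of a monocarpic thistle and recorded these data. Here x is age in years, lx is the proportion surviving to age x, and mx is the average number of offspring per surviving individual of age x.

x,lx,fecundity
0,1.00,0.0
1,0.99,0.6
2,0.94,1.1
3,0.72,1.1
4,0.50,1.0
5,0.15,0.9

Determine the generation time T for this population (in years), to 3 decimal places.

2.525

lx·mx: 0, 0.594, 1.034, 0.792, 0.5, 0.135 → R0 = 3.055
x·lx·mx: 0, 0.594, 2.068, 2.376, 2, 0.675 → Σ = 7.713
T = 7.713 / 3.055 = 2.524714… → 2.525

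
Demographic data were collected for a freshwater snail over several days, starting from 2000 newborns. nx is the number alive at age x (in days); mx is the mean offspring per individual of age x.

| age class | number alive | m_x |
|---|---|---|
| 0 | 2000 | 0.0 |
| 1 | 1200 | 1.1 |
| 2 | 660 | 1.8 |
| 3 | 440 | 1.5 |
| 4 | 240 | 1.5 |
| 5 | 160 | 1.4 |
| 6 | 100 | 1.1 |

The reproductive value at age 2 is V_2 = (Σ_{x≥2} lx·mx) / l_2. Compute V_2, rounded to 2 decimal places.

3.85

lx = nx/n0 = nx/2000: 1, 0.6, 0.33, 0.22, 0.12, 0.08, 0.05
lx·mx for x ≥ 2: 0.594, 0.33, 0.18, 0.112, 0.055 → sum = 1.271
V_2 = 1.271 / l_2 = 1.271 / 0.33 = 3.851515… → 3.85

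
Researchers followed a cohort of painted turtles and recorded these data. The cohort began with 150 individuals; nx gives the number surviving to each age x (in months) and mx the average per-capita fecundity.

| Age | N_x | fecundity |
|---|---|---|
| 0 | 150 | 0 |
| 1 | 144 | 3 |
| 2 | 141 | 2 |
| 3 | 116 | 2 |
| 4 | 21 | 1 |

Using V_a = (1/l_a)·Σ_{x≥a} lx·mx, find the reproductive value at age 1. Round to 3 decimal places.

lx = nx/n0 = nx/150: 1, 0.96, 0.94, 0.77333…, 0.14
lx·mx for x ≥ 1: 2.88, 1.88, 1.546667…, 0.14 → sum = 6.446667…
V_1 = 6.446667… / l_1 = 6.446667… / 0.96 = 6.715278… → 6.715

6.715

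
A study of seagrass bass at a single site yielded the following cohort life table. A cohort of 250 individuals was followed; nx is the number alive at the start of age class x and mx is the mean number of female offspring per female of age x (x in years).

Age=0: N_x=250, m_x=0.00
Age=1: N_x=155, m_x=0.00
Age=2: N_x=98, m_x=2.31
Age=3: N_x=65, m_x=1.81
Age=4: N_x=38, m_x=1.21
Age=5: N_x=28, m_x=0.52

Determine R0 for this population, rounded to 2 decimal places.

lx = nx/n0 = nx/250: 1, 0.62, 0.392, 0.26, 0.152, 0.112
lx·mx by age: 0, 0, 0.90552, 0.4706, 0.18392, 0.05824
R0 = Σ lx·mx = 1.61828 → 1.62

1.62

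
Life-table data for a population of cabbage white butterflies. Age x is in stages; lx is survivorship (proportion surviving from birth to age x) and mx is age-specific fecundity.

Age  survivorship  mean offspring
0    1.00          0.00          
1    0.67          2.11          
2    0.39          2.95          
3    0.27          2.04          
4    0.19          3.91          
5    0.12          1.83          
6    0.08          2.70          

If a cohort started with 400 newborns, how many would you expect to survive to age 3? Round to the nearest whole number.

Expected survivors = N0 · l_3 = 400 × 0.27 = 108 → 108

108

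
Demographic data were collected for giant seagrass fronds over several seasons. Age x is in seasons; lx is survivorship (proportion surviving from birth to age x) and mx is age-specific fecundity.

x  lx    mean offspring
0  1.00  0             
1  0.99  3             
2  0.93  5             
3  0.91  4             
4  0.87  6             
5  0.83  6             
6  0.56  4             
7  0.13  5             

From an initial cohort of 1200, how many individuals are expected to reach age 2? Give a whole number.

Expected survivors = N0 · l_2 = 1200 × 0.93 = 1116 → 1116

1116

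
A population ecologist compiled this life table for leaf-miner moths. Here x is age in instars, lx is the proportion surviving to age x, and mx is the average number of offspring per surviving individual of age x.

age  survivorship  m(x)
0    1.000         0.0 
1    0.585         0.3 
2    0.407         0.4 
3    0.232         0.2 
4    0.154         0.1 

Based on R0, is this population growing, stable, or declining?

R0 = Σ lx·mx = 0 + 0.1755 + 0.1628 + 0.0464 + 0.0154 = 0.4001
R0 < 1, so the population is declining.

declining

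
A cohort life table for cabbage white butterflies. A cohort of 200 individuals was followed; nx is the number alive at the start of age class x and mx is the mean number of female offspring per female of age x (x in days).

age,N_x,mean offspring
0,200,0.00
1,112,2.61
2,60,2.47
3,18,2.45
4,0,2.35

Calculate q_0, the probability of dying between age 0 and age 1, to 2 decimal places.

0.44

lx = nx/n0 = nx/200: 1, 0.56, 0.3, 0.09, 0
q_0 = (l_0 − l_1) / l_0 = (1 − 0.56) / 1
     = 0.44 / 1 = 0.44 → 0.44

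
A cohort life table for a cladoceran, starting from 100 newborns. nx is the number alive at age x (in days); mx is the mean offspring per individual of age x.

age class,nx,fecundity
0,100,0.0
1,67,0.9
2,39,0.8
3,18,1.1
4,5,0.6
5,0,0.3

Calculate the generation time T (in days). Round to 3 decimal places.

1.698

lx = nx/n0 = nx/100: 1, 0.67, 0.39, 0.18, 0.05, 0
lx·mx: 0, 0.603, 0.312, 0.198, 0.03, 0 → R0 = 1.143
x·lx·mx: 0, 0.603, 0.624, 0.594, 0.12, 0 → Σ = 1.941
T = 1.941 / 1.143 = 1.698163… → 1.698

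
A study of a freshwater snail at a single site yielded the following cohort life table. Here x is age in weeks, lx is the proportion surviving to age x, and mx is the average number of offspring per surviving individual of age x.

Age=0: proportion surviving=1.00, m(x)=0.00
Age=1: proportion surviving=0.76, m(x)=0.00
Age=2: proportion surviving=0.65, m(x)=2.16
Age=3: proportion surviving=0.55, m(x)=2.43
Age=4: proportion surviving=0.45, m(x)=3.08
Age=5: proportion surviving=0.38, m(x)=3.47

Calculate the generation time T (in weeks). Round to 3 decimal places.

lx·mx: 0, 0, 1.404, 1.3365, 1.386, 1.3186 → R0 = 5.4451
x·lx·mx: 0, 0, 2.808, 4.0095, 5.544, 6.593 → Σ = 18.9545
T = 18.9545 / 5.4451 = 3.48102… → 3.481

3.481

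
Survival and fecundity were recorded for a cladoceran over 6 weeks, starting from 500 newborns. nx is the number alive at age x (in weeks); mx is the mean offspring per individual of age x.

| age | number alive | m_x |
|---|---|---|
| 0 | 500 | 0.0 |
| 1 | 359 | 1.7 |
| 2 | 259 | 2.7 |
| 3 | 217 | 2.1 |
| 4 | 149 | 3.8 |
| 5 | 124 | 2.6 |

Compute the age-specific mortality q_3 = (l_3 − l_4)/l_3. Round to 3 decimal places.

lx = nx/n0 = nx/500: 1, 0.718, 0.518, 0.434, 0.298, 0.248
q_3 = (l_3 − l_4) / l_3 = (0.434 − 0.298) / 0.434
     = 0.136 / 0.434 = 0.313364… → 0.313

0.313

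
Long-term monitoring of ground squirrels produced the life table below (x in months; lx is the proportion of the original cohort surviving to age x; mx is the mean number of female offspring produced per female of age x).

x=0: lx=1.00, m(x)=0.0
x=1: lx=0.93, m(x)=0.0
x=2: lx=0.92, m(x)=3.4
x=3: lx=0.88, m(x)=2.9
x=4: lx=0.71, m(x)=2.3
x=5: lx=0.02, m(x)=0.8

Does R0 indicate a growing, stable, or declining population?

growing

R0 = Σ lx·mx = 0 + 0 + 3.128 + 2.552 + 1.633 + 0.016 = 7.329
R0 > 1, so the population is growing.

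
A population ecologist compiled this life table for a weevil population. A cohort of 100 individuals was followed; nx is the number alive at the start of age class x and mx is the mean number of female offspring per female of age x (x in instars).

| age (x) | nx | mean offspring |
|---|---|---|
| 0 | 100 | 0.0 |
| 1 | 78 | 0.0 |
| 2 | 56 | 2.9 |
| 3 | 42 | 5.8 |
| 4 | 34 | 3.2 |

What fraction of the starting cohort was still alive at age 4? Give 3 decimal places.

l_4 = n_4/n_0 = 34/100 = 0.34 → 0.340

0.340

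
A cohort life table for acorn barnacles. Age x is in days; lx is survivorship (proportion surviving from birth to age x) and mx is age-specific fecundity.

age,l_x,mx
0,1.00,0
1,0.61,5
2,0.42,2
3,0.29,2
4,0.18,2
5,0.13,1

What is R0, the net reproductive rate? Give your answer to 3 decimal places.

lx·mx by age: 0, 3.05, 0.84, 0.58, 0.36, 0.13
R0 = Σ lx·mx = 4.96 → 4.960

4.960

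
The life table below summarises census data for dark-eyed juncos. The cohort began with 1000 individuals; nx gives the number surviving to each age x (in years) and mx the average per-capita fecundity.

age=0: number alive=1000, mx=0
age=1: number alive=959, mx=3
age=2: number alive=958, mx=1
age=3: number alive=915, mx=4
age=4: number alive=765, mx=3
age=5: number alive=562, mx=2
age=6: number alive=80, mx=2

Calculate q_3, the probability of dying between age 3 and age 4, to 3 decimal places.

lx = nx/n0 = nx/1000: 1, 0.959, 0.958, 0.915, 0.765, 0.562, 0.08
q_3 = (l_3 − l_4) / l_3 = (0.915 − 0.765) / 0.915
     = 0.15 / 0.915 = 0.163934… → 0.164

0.164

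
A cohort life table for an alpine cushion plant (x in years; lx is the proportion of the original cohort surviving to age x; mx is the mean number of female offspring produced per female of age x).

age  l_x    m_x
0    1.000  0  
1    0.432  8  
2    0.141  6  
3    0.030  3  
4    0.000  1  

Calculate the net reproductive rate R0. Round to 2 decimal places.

4.39

lx·mx by age: 0, 3.456, 0.846, 0.09, 0
R0 = Σ lx·mx = 4.392 → 4.39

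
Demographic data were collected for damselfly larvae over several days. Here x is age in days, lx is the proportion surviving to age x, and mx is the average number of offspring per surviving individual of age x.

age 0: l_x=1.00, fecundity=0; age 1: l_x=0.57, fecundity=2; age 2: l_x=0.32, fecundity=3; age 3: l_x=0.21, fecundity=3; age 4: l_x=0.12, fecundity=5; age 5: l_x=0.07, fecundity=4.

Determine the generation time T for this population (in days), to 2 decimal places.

2.42

lx·mx: 0, 1.14, 0.96, 0.63, 0.6, 0.28 → R0 = 3.61
x·lx·mx: 0, 1.14, 1.92, 1.89, 2.4, 1.4 → Σ = 8.75
T = 8.75 / 3.61 = 2.423823… → 2.42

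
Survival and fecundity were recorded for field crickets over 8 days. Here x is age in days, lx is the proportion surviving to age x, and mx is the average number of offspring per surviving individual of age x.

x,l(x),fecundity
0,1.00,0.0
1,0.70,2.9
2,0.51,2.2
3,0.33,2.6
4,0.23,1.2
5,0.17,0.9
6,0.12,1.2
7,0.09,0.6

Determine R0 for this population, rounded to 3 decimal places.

lx·mx by age: 0, 2.03, 1.122, 0.858, 0.276, 0.153, 0.144, 0.054
R0 = Σ lx·mx = 4.637 → 4.637

4.637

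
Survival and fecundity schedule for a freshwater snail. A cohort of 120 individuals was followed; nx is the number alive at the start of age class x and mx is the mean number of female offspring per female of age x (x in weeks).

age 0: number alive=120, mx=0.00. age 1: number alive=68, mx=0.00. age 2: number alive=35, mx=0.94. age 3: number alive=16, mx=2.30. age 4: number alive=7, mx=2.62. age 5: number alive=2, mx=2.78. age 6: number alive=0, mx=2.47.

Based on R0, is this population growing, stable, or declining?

declining

lx = nx/n0 = nx/120: 1, 0.56667…, 0.29167…, 0.13333…, 0.05833…, 0.01667…, 0
R0 = Σ lx·mx = 0 + 0 + 0.274167… + 0.306667… + 0.152833… + 0.046333… + 0 = 0.78…
R0 < 1, so the population is declining.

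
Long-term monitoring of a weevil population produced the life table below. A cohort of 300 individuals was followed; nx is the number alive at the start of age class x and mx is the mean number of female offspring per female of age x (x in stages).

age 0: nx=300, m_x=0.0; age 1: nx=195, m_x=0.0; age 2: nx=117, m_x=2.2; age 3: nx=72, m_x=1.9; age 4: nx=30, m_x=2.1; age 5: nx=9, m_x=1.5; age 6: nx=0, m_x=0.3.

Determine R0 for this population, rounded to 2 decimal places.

1.57

lx = nx/n0 = nx/300: 1, 0.65, 0.39, 0.24, 0.1, 0.03, 0
lx·mx by age: 0, 0, 0.858, 0.456, 0.21, 0.045, 0
R0 = Σ lx·mx = 1.569 → 1.57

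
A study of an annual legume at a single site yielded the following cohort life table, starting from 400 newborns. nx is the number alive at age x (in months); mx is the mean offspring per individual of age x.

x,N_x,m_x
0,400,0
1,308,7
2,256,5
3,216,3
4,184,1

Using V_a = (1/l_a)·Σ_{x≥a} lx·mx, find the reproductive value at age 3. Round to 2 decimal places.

3.85

lx = nx/n0 = nx/400: 1, 0.77, 0.64, 0.54, 0.46
lx·mx for x ≥ 3: 1.62, 0.46 → sum = 2.08
V_3 = 2.08 / l_3 = 2.08 / 0.54 = 3.851852… → 3.85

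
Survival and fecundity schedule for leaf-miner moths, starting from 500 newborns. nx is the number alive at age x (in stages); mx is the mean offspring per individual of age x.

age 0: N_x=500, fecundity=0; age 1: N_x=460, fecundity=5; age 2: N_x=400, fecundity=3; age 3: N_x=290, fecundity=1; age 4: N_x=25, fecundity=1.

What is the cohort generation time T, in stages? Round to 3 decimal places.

lx = nx/n0 = nx/500: 1, 0.92, 0.8, 0.58, 0.05
lx·mx: 0, 4.6, 2.4, 0.58, 0.05 → R0 = 7.63
x·lx·mx: 0, 4.6, 4.8, 1.74, 0.2 → Σ = 11.34
T = 11.34 / 7.63 = 1.486239… → 1.486

1.486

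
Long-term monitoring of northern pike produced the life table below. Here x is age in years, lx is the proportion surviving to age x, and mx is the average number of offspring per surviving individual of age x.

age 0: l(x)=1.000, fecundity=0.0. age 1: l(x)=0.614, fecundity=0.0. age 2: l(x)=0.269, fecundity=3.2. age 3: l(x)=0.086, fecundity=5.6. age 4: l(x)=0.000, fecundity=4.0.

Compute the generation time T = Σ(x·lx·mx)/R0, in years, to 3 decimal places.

2.359

lx·mx: 0, 0, 0.8608, 0.4816, 0 → R0 = 1.3424
x·lx·mx: 0, 0, 1.7216, 1.4448, 0 → Σ = 3.1664
T = 3.1664 / 1.3424 = 2.35876… → 2.359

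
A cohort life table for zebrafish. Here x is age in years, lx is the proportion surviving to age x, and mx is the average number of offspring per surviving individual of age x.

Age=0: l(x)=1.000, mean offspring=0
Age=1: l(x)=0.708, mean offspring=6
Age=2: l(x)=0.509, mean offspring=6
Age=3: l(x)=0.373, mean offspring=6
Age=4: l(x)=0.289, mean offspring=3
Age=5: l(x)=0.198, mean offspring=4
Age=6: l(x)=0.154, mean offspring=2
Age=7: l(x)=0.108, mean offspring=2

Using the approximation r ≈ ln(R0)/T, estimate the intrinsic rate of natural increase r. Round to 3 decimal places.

1.036

R0 = Σ lx·mx = 0 + 4.248 + 3.054 + 2.238 + 0.867 + 0.792 + 0.308 + 0.216 = 11.723
Σ x·lx·mx = 27.858; T = 27.858/11.723 = 2.37635…
r ≈ ln(R0)/T = ln(11.723)/2.37635… = 1.03585… → 1.036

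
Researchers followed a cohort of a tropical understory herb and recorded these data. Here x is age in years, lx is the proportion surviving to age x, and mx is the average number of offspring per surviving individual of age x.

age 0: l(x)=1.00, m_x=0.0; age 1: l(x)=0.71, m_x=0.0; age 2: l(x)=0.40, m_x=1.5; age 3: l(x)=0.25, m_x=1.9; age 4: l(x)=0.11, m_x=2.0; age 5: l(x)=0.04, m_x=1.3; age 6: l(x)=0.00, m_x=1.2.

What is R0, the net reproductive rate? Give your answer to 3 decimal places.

1.347

lx·mx by age: 0, 0, 0.6, 0.475, 0.22, 0.052, 0
R0 = Σ lx·mx = 1.347 → 1.347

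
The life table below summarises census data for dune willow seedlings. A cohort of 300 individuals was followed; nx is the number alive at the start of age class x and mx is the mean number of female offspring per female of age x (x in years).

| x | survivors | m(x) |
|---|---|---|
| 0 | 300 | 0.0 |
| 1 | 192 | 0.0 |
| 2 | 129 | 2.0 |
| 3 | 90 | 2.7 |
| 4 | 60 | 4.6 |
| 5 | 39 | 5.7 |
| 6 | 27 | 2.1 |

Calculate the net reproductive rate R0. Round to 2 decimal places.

lx = nx/n0 = nx/300: 1, 0.64, 0.43, 0.3, 0.2, 0.13, 0.09
lx·mx by age: 0, 0, 0.86, 0.81, 0.92, 0.741, 0.189
R0 = Σ lx·mx = 3.52 → 3.52

3.52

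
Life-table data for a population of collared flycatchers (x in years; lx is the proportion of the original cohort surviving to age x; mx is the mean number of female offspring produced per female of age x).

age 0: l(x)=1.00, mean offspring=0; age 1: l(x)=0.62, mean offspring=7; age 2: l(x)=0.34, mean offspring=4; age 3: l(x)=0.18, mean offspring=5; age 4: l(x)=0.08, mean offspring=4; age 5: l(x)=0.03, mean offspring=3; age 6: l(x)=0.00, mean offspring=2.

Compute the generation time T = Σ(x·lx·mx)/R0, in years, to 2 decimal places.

1.64

lx·mx: 0, 4.34, 1.36, 0.9, 0.32, 0.09, 0 → R0 = 7.01
x·lx·mx: 0, 4.34, 2.72, 2.7, 1.28, 0.45, 0 → Σ = 11.49
T = 11.49 / 7.01 = 1.639087… → 1.64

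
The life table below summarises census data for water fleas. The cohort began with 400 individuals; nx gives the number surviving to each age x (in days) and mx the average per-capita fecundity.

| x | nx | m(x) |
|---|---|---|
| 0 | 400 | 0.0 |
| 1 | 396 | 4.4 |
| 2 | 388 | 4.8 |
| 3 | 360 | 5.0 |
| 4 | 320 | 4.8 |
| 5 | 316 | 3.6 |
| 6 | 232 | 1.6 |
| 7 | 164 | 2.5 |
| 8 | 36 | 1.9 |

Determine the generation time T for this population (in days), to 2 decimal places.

lx = nx/n0 = nx/400: 1, 0.99, 0.97, 0.9, 0.8, 0.79, 0.58, 0.41, 0.09
lx·mx: 0, 4.356, 4.656, 4.5, 3.84, 2.844, 0.928, 1.025, 0.171 → R0 = 22.32
x·lx·mx: 0, 4.356, 9.312, 13.5, 15.36, 14.22, 5.568, 7.175, 1.368 → Σ = 70.859
T = 70.859 / 22.32 = 3.174686… → 3.17

3.17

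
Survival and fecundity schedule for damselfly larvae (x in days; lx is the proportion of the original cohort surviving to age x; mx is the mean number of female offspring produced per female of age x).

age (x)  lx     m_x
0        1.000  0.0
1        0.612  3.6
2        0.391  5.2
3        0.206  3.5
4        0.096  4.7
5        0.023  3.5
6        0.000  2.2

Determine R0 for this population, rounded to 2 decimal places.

5.49

lx·mx by age: 0, 2.2032, 2.0332, 0.721, 0.4512, 0.0805, 0
R0 = Σ lx·mx = 5.4891 → 5.49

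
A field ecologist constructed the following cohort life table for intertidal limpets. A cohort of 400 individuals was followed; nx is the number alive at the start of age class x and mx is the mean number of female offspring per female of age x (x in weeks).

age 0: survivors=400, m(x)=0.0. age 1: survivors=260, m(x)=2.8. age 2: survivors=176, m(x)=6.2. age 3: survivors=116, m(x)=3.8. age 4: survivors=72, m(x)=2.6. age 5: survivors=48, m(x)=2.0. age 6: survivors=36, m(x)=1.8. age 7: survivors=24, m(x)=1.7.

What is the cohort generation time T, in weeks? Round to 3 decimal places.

lx = nx/n0 = nx/400: 1, 0.65, 0.44, 0.29, 0.18, 0.12, 0.09, 0.06
lx·mx: 0, 1.82, 2.728, 1.102, 0.468, 0.24, 0.162, 0.102 → R0 = 6.622
x·lx·mx: 0, 1.82, 5.456, 3.306, 1.872, 1.2, 0.972, 0.714 → Σ = 15.34
T = 15.34 / 6.622 = 2.316521… → 2.317

2.317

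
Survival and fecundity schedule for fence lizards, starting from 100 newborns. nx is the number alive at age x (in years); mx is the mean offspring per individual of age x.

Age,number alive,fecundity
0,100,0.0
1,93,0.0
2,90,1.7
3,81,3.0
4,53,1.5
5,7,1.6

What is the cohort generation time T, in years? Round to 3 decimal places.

2.895

lx = nx/n0 = nx/100: 1, 0.93, 0.9, 0.81, 0.53, 0.07
lx·mx: 0, 0, 1.53, 2.43, 0.795, 0.112 → R0 = 4.867
x·lx·mx: 0, 0, 3.06, 7.29, 3.18, 0.56 → Σ = 14.09
T = 14.09 / 4.867 = 2.895007… → 2.895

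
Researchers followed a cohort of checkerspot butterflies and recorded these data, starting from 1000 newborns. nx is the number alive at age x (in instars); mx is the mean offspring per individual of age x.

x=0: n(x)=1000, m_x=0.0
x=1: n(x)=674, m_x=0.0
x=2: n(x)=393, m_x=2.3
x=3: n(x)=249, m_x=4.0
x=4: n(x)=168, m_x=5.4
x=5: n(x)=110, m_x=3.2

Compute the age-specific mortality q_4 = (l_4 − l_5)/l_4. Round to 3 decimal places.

lx = nx/n0 = nx/1000: 1, 0.674, 0.393, 0.249, 0.168, 0.11
q_4 = (l_4 − l_5) / l_4 = (0.168 − 0.11) / 0.168
     = 0.058 / 0.168 = 0.345238… → 0.345

0.345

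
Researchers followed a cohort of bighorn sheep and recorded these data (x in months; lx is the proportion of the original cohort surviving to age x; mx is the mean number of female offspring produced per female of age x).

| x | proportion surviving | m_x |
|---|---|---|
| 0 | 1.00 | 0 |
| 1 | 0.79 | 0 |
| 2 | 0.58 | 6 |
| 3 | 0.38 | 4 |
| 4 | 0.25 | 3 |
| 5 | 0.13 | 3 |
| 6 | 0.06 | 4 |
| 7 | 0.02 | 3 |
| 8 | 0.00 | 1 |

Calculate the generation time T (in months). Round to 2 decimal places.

lx·mx: 0, 0, 3.48, 1.52, 0.75, 0.39, 0.24, 0.06, 0 → R0 = 6.44
x·lx·mx: 0, 0, 6.96, 4.56, 3, 1.95, 1.44, 0.42, 0 → Σ = 18.33
T = 18.33 / 6.44 = 2.846273… → 2.85

2.85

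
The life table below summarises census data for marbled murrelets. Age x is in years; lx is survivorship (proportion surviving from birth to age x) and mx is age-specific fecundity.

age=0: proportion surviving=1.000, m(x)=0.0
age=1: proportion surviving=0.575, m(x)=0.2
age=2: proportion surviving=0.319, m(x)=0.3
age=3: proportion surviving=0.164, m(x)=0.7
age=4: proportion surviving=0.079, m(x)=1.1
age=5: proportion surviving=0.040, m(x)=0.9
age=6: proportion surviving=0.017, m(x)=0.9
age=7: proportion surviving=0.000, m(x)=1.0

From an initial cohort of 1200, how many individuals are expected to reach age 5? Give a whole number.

48

Expected survivors = N0 · l_5 = 1200 × 0.040 = 48 → 48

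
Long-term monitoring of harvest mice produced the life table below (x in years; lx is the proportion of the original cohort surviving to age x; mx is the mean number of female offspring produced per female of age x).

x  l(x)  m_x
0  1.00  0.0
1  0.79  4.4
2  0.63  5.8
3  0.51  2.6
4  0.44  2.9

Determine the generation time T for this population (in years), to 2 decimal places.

2.04

lx·mx: 0, 3.476, 3.654, 1.326, 1.276 → R0 = 9.732
x·lx·mx: 0, 3.476, 7.308, 3.978, 5.104 → Σ = 19.866
T = 19.866 / 9.732 = 2.041307… → 2.04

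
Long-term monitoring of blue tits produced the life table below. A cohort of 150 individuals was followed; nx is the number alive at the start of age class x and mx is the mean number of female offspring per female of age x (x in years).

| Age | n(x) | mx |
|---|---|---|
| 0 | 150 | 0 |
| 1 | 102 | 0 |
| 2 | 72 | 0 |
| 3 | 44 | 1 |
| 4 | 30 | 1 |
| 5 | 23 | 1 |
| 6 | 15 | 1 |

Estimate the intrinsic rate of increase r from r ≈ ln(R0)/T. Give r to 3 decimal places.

lx = nx/n0 = nx/150: 1, 0.68, 0.48, 0.29333…, 0.2, 0.15333…, 0.1
R0 = Σ lx·mx = 0 + 0 + 0 + 0.29333… + 0.2 + 0.15333… + 0.1 = 0.746667…
Σ x·lx·mx = 3.046667…; T = 3.046667…/0.746667… = 4.08036…
r ≈ ln(R0)/T = ln(0.746667…)/4.08036… = -0.0716… → -0.072

-0.072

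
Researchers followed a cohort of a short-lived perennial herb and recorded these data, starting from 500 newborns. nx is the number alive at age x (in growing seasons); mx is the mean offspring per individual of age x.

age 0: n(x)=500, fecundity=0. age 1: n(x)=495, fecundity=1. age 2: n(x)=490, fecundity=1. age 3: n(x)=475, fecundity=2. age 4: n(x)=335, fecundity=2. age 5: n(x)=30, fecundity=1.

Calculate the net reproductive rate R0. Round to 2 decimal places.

lx = nx/n0 = nx/500: 1, 0.99, 0.98, 0.95, 0.67, 0.06
lx·mx by age: 0, 0.99, 0.98, 1.9, 1.34, 0.06
R0 = Σ lx·mx = 5.27 → 5.27

5.27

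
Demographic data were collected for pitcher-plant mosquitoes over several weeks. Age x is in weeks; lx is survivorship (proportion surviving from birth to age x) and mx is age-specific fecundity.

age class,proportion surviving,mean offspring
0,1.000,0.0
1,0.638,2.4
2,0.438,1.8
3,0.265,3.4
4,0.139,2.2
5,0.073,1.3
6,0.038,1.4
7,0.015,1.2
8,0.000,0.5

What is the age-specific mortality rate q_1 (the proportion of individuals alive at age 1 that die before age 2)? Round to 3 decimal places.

q_1 = (l_1 − l_2) / l_1 = (0.638 − 0.438) / 0.638
     = 0.2 / 0.638 = 0.31348… → 0.313

0.313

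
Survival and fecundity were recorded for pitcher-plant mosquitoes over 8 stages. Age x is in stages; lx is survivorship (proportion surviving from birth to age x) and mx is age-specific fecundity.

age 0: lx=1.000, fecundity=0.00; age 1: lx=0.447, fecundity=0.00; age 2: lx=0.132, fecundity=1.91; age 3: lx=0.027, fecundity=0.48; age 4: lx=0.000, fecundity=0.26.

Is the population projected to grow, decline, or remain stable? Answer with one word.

R0 = Σ lx·mx = 0 + 0 + 0.25212 + 0.01296 + 0 = 0.26508
R0 < 1, so the population is declining.

declining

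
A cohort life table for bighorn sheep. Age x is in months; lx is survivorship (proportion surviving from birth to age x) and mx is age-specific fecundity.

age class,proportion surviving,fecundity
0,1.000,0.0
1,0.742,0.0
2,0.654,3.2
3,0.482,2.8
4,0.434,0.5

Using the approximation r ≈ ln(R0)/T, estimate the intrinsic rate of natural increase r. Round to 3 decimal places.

R0 = Σ lx·mx = 0 + 0 + 2.0928 + 1.3496 + 0.217 = 3.6594
Σ x·lx·mx = 9.1024; T = 9.1024/3.6594 = 2.4874…
r ≈ ln(R0)/T = ln(3.6594)/2.4874… = 0.52155… → 0.522

0.522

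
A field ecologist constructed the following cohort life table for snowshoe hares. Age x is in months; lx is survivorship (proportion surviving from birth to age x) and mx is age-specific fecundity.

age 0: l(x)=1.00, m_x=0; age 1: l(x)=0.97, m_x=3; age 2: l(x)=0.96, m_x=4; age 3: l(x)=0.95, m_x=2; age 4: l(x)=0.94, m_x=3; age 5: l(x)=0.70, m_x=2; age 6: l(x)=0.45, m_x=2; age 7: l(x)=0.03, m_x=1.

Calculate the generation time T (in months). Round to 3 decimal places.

2.912

lx·mx: 0, 2.91, 3.84, 1.9, 2.82, 1.4, 0.9, 0.03 → R0 = 13.8
x·lx·mx: 0, 2.91, 7.68, 5.7, 11.28, 7, 5.4, 0.21 → Σ = 40.18
T = 40.18 / 13.8 = 2.911594… → 2.912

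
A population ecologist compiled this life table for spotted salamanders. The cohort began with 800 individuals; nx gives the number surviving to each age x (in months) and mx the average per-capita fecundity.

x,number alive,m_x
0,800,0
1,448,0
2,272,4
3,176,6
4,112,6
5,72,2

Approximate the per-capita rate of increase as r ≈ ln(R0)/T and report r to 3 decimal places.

0.442

lx = nx/n0 = nx/800: 1, 0.56, 0.34, 0.22, 0.14, 0.09
R0 = Σ lx·mx = 0 + 0 + 1.36 + 1.32 + 0.84 + 0.18 = 3.7
Σ x·lx·mx = 10.94; T = 10.94/3.7 = 2.95676…
r ≈ ln(R0)/T = ln(3.7)/2.95676… = 0.44249… → 0.442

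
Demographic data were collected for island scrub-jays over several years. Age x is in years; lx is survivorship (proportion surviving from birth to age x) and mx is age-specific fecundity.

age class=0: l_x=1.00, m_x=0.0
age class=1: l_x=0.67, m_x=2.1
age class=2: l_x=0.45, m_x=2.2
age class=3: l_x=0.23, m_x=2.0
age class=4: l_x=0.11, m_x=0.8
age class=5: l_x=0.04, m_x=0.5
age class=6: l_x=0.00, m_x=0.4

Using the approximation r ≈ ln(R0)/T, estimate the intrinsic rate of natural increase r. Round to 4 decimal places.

0.6175

R0 = Σ lx·mx = 0 + 1.407 + 0.99 + 0.46 + 0.088 + 0.02 + 0 = 2.965
Σ x·lx·mx = 5.219; T = 5.219/2.965 = 1.7602…
r ≈ ln(R0)/T = ln(2.965)/1.7602… = 0.617473… → 0.6175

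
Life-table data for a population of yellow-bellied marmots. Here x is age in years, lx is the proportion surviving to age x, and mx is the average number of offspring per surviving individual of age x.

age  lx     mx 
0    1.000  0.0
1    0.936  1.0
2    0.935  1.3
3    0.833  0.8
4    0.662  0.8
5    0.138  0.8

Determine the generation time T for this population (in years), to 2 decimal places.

lx·mx: 0, 0.936, 1.2155, 0.6664, 0.5296, 0.1104 → R0 = 3.4579
x·lx·mx: 0, 0.936, 2.431, 1.9992, 2.1184, 0.552 → Σ = 8.0366
T = 8.0366 / 3.4579 = 2.324127… → 2.32

2.32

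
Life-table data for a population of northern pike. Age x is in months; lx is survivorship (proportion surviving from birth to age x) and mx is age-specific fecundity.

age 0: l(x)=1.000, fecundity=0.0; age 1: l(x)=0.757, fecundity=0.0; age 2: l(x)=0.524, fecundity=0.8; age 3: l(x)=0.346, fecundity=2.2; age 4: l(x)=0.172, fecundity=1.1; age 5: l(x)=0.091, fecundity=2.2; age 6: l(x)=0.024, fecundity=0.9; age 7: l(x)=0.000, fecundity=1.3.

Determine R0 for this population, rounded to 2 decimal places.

lx·mx by age: 0, 0, 0.4192, 0.7612, 0.1892, 0.2002, 0.0216, 0
R0 = Σ lx·mx = 1.5914 → 1.59

1.59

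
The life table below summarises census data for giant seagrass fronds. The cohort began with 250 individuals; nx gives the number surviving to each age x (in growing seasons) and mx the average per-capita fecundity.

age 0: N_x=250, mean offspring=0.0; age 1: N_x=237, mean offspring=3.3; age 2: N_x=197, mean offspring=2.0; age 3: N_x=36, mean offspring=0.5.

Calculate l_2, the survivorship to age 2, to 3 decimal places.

l_2 = n_2/n_0 = 197/250 = 0.788 → 0.788

0.788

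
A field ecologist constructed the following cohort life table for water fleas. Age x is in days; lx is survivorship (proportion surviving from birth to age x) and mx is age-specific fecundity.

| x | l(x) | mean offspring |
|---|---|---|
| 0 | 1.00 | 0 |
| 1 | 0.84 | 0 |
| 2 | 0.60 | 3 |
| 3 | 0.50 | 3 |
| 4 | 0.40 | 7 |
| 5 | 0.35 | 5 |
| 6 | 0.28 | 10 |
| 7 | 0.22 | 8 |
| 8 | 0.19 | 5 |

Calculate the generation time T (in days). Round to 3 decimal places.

lx·mx: 0, 0, 1.8, 1.5, 2.8, 1.75, 2.8, 1.76, 0.95 → R0 = 13.36
x·lx·mx: 0, 0, 3.6, 4.5, 11.2, 8.75, 16.8, 12.32, 7.6 → Σ = 64.77
T = 64.77 / 13.36 = 4.848054… → 4.848

4.848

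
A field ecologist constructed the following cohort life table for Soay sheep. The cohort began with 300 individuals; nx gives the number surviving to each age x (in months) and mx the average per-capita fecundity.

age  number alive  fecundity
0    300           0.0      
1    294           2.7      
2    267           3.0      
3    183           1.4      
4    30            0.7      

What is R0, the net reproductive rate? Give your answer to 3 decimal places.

6.240

lx = nx/n0 = nx/300: 1, 0.98, 0.89, 0.61, 0.1
lx·mx by age: 0, 2.646, 2.67, 0.854, 0.07
R0 = Σ lx·mx = 6.24 → 6.240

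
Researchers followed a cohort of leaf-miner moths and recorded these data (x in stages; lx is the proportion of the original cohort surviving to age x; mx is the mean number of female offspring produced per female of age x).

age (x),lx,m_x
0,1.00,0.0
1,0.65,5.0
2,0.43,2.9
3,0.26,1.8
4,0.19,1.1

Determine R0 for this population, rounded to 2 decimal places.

lx·mx by age: 0, 3.25, 1.247, 0.468, 0.209
R0 = Σ lx·mx = 5.174 → 5.17

5.17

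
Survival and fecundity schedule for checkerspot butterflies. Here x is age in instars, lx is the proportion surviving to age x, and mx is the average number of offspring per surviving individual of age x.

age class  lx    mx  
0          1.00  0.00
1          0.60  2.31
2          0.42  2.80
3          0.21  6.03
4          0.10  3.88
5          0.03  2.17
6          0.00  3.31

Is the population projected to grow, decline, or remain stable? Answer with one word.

growing

R0 = Σ lx·mx = 0 + 1.386 + 1.176 + 1.2663 + 0.388 + 0.0651 + 0 = 4.2814
R0 > 1, so the population is growing.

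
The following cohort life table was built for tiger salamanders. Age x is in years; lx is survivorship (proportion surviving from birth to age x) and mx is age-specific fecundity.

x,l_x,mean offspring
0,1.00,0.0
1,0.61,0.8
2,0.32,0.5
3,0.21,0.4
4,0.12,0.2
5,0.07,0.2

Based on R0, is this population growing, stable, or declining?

R0 = Σ lx·mx = 0 + 0.488 + 0.16 + 0.084 + 0.024 + 0.014 = 0.77
R0 < 1, so the population is declining.

declining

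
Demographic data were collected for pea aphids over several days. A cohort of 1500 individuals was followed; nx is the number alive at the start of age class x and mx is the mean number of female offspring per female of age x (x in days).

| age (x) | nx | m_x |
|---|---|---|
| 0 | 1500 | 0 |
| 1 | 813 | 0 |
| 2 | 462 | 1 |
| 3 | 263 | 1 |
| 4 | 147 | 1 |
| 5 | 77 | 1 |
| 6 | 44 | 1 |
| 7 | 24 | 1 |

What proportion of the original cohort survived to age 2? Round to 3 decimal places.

0.308

l_2 = n_2/n_0 = 462/1500 = 0.308 → 0.308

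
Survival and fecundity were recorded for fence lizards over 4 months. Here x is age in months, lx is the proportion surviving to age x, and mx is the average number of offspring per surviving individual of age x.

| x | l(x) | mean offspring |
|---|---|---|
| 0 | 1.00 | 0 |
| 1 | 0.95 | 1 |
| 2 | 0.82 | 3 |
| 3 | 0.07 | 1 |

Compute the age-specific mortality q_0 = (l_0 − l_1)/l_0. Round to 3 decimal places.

q_0 = (l_0 − l_1) / l_0 = (1 − 0.95) / 1
     = 0.05 / 1 = 0.05 → 0.050

0.050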